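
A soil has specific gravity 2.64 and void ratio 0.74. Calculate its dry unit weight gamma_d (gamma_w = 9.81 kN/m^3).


Result: 14.884 kN/m^3

Derivation:
Using gamma_d = Gs * gamma_w / (1 + e)
gamma_d = 2.64 * 9.81 / (1 + 0.74)
gamma_d = 2.64 * 9.81 / 1.74
gamma_d = 14.884 kN/m^3


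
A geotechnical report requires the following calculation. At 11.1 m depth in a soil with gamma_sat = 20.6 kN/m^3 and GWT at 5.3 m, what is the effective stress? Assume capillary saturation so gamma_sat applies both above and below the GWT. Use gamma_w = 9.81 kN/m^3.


Total stress = gamma_sat * depth
sigma = 20.6 * 11.1 = 228.66 kPa
Pore water pressure u = gamma_w * (depth - d_wt)
u = 9.81 * (11.1 - 5.3) = 56.898 kPa
Effective stress = sigma - u
sigma' = 228.66 - 56.898 = 171.76 kPa


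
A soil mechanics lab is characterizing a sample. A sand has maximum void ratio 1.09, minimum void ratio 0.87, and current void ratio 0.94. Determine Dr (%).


Using Dr = (e_max - e) / (e_max - e_min) * 100
e_max - e = 1.09 - 0.94 = 0.15
e_max - e_min = 1.09 - 0.87 = 0.22
Dr = 0.15 / 0.22 * 100
Dr = 68.18 %


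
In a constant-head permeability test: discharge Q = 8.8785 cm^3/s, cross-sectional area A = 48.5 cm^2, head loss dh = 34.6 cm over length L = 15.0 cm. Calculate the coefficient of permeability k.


Compute hydraulic gradient:
i = dh / L = 34.6 / 15.0 = 2.30667
Then apply Darcy's law:
k = Q / (A * i)
k = 8.8785 / (48.5 * 2.30667)
k = 8.8785 / 111.873
k = 0.079362 cm/s


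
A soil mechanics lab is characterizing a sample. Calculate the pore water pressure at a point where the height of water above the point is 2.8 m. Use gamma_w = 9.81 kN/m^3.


Using u = gamma_w * h_w
u = 9.81 * 2.8
u = 27.47 kPa


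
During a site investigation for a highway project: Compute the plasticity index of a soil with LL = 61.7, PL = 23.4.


Using PI = LL - PL
PI = 61.7 - 23.4
PI = 38.3


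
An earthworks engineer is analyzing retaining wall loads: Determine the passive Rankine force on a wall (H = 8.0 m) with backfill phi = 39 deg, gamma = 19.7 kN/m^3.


Compute passive earth pressure coefficient:
Kp = tan^2(45 + phi/2) = tan^2(64.5) = 4.395495
Compute passive force:
Pp = 0.5 * Kp * gamma * H^2
Pp = 0.5 * 4.395495 * 19.7 * 8.0^2
Pp = 2770.92 kN/m


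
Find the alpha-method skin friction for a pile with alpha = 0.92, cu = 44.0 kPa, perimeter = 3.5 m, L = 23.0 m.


Result: 3258.64 kN

Derivation:
Using Qs = alpha * cu * perimeter * L
Qs = 0.92 * 44.0 * 3.5 * 23.0
Qs = 3258.64 kN


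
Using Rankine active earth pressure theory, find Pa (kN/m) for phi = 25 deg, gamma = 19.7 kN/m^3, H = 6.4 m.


Compute active earth pressure coefficient:
Ka = tan^2(45 - phi/2) = tan^2(32.5) = 0.405859
Compute active force:
Pa = 0.5 * Ka * gamma * H^2
Pa = 0.5 * 0.405859 * 19.7 * 6.4^2
Pa = 163.75 kN/m


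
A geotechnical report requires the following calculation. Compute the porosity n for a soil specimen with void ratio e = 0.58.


Result: 0.3671

Derivation:
Using the relation n = e / (1 + e)
n = 0.58 / (1 + 0.58)
n = 0.58 / 1.58
n = 0.3671


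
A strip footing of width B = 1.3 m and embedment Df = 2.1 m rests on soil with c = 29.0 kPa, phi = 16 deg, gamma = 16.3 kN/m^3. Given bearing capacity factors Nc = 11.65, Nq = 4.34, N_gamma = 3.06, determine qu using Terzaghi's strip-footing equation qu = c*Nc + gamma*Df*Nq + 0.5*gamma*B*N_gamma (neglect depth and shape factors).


Compute qu = c*Nc + gamma*Df*Nq + 0.5*gamma*B*N_gamma
Term 1: 29.0 * 11.65 = 337.85
Term 2: 16.3 * 2.1 * 4.34 = 148.5582
Term 3: 0.5 * 16.3 * 1.3 * 3.06 = 32.4207
qu = 337.85 + 148.5582 + 32.4207
qu = 518.83 kPa


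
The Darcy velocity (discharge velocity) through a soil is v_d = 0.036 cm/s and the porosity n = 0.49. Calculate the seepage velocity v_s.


Result: 0.07347 cm/s

Derivation:
Using v_s = v_d / n
v_s = 0.036 / 0.49
v_s = 0.07347 cm/s


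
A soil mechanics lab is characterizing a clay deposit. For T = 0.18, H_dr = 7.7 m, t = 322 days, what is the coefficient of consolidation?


Using cv = T * H_dr^2 / t
H_dr^2 = 7.7^2 = 59.29
cv = 0.18 * 59.29 / 322
cv = 0.03314 m^2/day


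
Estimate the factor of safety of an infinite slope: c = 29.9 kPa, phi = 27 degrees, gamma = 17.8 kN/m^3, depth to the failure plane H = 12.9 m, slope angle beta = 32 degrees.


Using Fs = c / (gamma*H*sin(beta)*cos(beta)) + tan(phi)/tan(beta)
Cohesion contribution = 29.9 / (17.8*12.9*sin(32)*cos(32))
Cohesion contribution = 0.289755
Friction contribution = tan(27)/tan(32) = 0.815411
Fs = 0.289755 + 0.815411
Fs = 1.105


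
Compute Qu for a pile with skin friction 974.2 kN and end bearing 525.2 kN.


Using Qu = Qf + Qb
Qu = 974.2 + 525.2
Qu = 1499.4 kN


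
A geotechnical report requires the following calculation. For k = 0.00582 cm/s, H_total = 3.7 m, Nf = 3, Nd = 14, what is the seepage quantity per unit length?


Convert k to m/s for unit consistency with H:
k = 0.00582 cm/s = 0.00582 / 100 m/s = 5.82e-05 m/s
Using q = k * H * Nf / Nd
Nf / Nd = 3 / 14 = 0.2143
q = 5.82e-05 * 3.7 * 0.2143
q = 4.614e-05 m^3/s per m


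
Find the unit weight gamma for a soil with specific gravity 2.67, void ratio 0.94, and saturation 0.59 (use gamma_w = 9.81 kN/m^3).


Using gamma = gamma_w * (Gs + S*e) / (1 + e)
Numerator: Gs + S*e = 2.67 + 0.59*0.94 = 3.2246
Denominator: 1 + e = 1 + 0.94 = 1.94
gamma = 9.81 * 3.2246 / 1.94
gamma = 16.306 kN/m^3


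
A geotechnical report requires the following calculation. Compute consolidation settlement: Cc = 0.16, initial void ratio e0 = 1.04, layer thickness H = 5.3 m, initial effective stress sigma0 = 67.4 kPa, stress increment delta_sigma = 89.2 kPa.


Using Sc = Cc * H / (1 + e0) * log10((sigma0 + delta_sigma) / sigma0)
Stress ratio = (67.4 + 89.2) / 67.4 = 2.32344
log10(2.32344) = 0.366132
Cc * H / (1 + e0) = 0.16 * 5.3 / (1 + 1.04) = 0.415686
Sc = 0.415686 * 0.366132
Sc = 0.1522 m


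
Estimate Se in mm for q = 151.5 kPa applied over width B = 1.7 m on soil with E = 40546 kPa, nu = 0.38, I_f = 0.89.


Using Se = q * B * (1 - nu^2) * I_f / E
1 - nu^2 = 1 - 0.38^2 = 0.8556
Se = 151.5 * 1.7 * 0.8556 * 0.89 / 40546
Se = 0.004837 m
Convert to mm: Se = 0.004837 * 1000 = 4.837 mm


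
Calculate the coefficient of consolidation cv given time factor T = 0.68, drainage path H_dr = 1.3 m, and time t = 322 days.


Result: 0.00357 m^2/day

Derivation:
Using cv = T * H_dr^2 / t
H_dr^2 = 1.3^2 = 1.69
cv = 0.68 * 1.69 / 322
cv = 0.00357 m^2/day


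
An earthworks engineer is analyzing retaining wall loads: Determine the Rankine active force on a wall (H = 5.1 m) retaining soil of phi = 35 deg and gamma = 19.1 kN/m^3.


Result: 67.31 kN/m

Derivation:
Compute active earth pressure coefficient:
Ka = tan^2(45 - phi/2) = tan^2(27.5) = 0.27099
Compute active force:
Pa = 0.5 * Ka * gamma * H^2
Pa = 0.5 * 0.27099 * 19.1 * 5.1^2
Pa = 67.31 kN/m


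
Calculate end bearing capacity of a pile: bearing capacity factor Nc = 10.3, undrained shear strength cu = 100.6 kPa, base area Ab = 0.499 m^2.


Using Qb = Nc * cu * Ab
Qb = 10.3 * 100.6 * 0.499
Qb = 517.05 kN


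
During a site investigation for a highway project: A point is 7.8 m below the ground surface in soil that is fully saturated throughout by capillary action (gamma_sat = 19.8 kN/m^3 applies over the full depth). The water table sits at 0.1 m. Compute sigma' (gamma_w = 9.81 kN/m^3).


Total stress = gamma_sat * depth
sigma = 19.8 * 7.8 = 154.44 kPa
Pore water pressure u = gamma_w * (depth - d_wt)
u = 9.81 * (7.8 - 0.1) = 75.537 kPa
Effective stress = sigma - u
sigma' = 154.44 - 75.537 = 78.9 kPa


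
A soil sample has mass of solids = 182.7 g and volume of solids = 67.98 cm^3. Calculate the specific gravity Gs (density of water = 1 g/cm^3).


Using Gs = m_s / (V_s * rho_w)
Since rho_w = 1 g/cm^3:
Gs = 182.7 / 67.98
Gs = 2.688


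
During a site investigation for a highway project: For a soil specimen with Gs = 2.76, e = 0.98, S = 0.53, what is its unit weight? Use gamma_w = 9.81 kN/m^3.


Using gamma = gamma_w * (Gs + S*e) / (1 + e)
Numerator: Gs + S*e = 2.76 + 0.53*0.98 = 3.2794
Denominator: 1 + e = 1 + 0.98 = 1.98
gamma = 9.81 * 3.2794 / 1.98
gamma = 16.248 kN/m^3


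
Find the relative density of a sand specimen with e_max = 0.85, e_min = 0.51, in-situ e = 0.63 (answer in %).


Result: 64.71 %

Derivation:
Using Dr = (e_max - e) / (e_max - e_min) * 100
e_max - e = 0.85 - 0.63 = 0.22
e_max - e_min = 0.85 - 0.51 = 0.34
Dr = 0.22 / 0.34 * 100
Dr = 64.71 %


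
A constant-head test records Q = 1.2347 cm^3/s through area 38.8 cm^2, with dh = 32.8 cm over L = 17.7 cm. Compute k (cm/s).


Compute hydraulic gradient:
i = dh / L = 32.8 / 17.7 = 1.85311
Then apply Darcy's law:
k = Q / (A * i)
k = 1.2347 / (38.8 * 1.85311)
k = 1.2347 / 71.9006
k = 0.017172 cm/s


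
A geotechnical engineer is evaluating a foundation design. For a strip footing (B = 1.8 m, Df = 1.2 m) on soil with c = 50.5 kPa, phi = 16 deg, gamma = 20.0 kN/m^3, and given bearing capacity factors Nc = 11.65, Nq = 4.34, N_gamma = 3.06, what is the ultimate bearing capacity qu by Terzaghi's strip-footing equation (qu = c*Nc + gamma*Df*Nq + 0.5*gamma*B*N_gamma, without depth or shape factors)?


Compute qu = c*Nc + gamma*Df*Nq + 0.5*gamma*B*N_gamma
Term 1: 50.5 * 11.65 = 588.325
Term 2: 20.0 * 1.2 * 4.34 = 104.16
Term 3: 0.5 * 20.0 * 1.8 * 3.06 = 55.08
qu = 588.325 + 104.16 + 55.08
qu = 747.57 kPa


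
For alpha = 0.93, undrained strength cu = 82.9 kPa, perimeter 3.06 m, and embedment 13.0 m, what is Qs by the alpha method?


Using Qs = alpha * cu * perimeter * L
Qs = 0.93 * 82.9 * 3.06 * 13.0
Qs = 3066.92 kN


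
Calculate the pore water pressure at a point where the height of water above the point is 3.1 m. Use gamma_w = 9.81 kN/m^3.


Result: 30.41 kPa

Derivation:
Using u = gamma_w * h_w
u = 9.81 * 3.1
u = 30.41 kPa


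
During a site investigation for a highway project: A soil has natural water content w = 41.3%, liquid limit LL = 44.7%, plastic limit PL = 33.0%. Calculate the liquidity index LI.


First compute the plasticity index:
PI = LL - PL = 44.7 - 33.0 = 11.7
Then compute the liquidity index:
LI = (w - PL) / PI
LI = (41.3 - 33.0) / 11.7
LI = 0.709


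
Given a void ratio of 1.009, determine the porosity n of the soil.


Result: 0.5022

Derivation:
Using the relation n = e / (1 + e)
n = 1.009 / (1 + 1.009)
n = 1.009 / 2.009
n = 0.5022


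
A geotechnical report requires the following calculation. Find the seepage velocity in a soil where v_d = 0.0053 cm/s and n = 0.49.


Result: 0.01082 cm/s

Derivation:
Using v_s = v_d / n
v_s = 0.0053 / 0.49
v_s = 0.01082 cm/s


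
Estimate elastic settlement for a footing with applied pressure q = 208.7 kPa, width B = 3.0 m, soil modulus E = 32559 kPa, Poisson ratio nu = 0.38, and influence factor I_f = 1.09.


Using Se = q * B * (1 - nu^2) * I_f / E
1 - nu^2 = 1 - 0.38^2 = 0.8556
Se = 208.7 * 3.0 * 0.8556 * 1.09 / 32559
Se = 0.017934 m
Convert to mm: Se = 0.017934 * 1000 = 17.934 mm


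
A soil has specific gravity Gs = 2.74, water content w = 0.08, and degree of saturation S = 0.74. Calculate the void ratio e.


Using the relation e = Gs * w / S
e = 2.74 * 0.08 / 0.74
e = 0.2962


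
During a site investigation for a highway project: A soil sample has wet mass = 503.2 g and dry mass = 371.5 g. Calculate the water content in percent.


Result: 35.45 %

Derivation:
Using w = (m_wet - m_dry) / m_dry * 100
m_wet - m_dry = 503.2 - 371.5 = 131.7 g
w = 131.7 / 371.5 * 100
w = 35.45 %


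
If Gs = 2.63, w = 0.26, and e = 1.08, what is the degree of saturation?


Result: 0.6331

Derivation:
Using S = Gs * w / e
S = 2.63 * 0.26 / 1.08
S = 0.6331


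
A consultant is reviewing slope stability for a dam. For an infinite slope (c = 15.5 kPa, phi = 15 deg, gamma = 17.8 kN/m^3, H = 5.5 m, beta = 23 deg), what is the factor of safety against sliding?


Result: 1.071

Derivation:
Using Fs = c / (gamma*H*sin(beta)*cos(beta)) + tan(phi)/tan(beta)
Cohesion contribution = 15.5 / (17.8*5.5*sin(23)*cos(23))
Cohesion contribution = 0.440195
Friction contribution = tan(15)/tan(23) = 0.631249
Fs = 0.440195 + 0.631249
Fs = 1.071


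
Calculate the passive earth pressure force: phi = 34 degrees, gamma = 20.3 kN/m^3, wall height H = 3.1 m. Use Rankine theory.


Compute passive earth pressure coefficient:
Kp = tan^2(45 + phi/2) = tan^2(62.0) = 3.537132
Compute passive force:
Pp = 0.5 * Kp * gamma * H^2
Pp = 0.5 * 3.537132 * 20.3 * 3.1^2
Pp = 345.02 kN/m


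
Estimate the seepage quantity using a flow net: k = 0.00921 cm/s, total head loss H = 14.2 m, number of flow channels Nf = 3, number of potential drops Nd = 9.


Convert k to m/s for unit consistency with H:
k = 0.00921 cm/s = 0.00921 / 100 m/s = 9.21e-05 m/s
Using q = k * H * Nf / Nd
Nf / Nd = 3 / 9 = 0.3333
q = 9.21e-05 * 14.2 * 0.3333
q = 0.0004359 m^3/s per m


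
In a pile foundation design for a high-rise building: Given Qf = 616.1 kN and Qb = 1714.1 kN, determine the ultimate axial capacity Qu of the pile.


Using Qu = Qf + Qb
Qu = 616.1 + 1714.1
Qu = 2330.2 kN


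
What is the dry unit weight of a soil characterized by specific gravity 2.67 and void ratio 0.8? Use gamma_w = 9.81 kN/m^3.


Using gamma_d = Gs * gamma_w / (1 + e)
gamma_d = 2.67 * 9.81 / (1 + 0.8)
gamma_d = 2.67 * 9.81 / 1.8
gamma_d = 14.552 kN/m^3


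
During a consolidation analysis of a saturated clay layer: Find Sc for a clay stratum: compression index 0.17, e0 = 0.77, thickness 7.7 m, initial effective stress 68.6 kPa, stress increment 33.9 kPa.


Using Sc = Cc * H / (1 + e0) * log10((sigma0 + delta_sigma) / sigma0)
Stress ratio = (68.6 + 33.9) / 68.6 = 1.49417
log10(1.49417) = 0.1744
Cc * H / (1 + e0) = 0.17 * 7.7 / (1 + 0.77) = 0.739548
Sc = 0.739548 * 0.1744
Sc = 0.129 m


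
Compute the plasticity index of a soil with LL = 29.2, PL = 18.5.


Result: 10.7

Derivation:
Using PI = LL - PL
PI = 29.2 - 18.5
PI = 10.7


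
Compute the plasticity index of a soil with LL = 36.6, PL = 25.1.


Result: 11.5

Derivation:
Using PI = LL - PL
PI = 36.6 - 25.1
PI = 11.5


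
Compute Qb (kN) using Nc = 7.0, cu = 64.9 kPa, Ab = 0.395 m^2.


Using Qb = Nc * cu * Ab
Qb = 7.0 * 64.9 * 0.395
Qb = 179.45 kN


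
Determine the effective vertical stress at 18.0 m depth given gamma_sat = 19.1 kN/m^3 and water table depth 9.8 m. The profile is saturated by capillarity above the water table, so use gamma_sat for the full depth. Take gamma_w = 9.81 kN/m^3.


Total stress = gamma_sat * depth
sigma = 19.1 * 18.0 = 343.8 kPa
Pore water pressure u = gamma_w * (depth - d_wt)
u = 9.81 * (18.0 - 9.8) = 80.442 kPa
Effective stress = sigma - u
sigma' = 343.8 - 80.442 = 263.36 kPa


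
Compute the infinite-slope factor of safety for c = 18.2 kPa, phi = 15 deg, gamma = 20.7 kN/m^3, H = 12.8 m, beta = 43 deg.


Using Fs = c / (gamma*H*sin(beta)*cos(beta)) + tan(phi)/tan(beta)
Cohesion contribution = 18.2 / (20.7*12.8*sin(43)*cos(43))
Cohesion contribution = 0.137715
Friction contribution = tan(15)/tan(43) = 0.28734
Fs = 0.137715 + 0.28734
Fs = 0.425


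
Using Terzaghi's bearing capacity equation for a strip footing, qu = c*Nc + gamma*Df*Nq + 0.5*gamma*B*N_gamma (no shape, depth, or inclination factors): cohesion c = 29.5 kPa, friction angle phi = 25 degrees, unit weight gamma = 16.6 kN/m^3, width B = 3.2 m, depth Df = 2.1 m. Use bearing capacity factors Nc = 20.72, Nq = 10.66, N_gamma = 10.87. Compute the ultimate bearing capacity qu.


Result: 1271.55 kPa

Derivation:
Compute qu = c*Nc + gamma*Df*Nq + 0.5*gamma*B*N_gamma
Term 1: 29.5 * 20.72 = 611.24
Term 2: 16.6 * 2.1 * 10.66 = 371.6076
Term 3: 0.5 * 16.6 * 3.2 * 10.87 = 288.7072
qu = 611.24 + 371.6076 + 288.7072
qu = 1271.55 kPa


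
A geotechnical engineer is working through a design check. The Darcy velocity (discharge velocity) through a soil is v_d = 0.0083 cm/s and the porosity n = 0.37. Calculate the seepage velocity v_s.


Using v_s = v_d / n
v_s = 0.0083 / 0.37
v_s = 0.02243 cm/s


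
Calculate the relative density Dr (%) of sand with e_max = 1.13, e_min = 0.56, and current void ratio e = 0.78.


Using Dr = (e_max - e) / (e_max - e_min) * 100
e_max - e = 1.13 - 0.78 = 0.35
e_max - e_min = 1.13 - 0.56 = 0.57
Dr = 0.35 / 0.57 * 100
Dr = 61.4 %


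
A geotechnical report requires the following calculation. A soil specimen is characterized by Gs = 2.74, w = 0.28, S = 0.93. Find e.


Using the relation e = Gs * w / S
e = 2.74 * 0.28 / 0.93
e = 0.8249


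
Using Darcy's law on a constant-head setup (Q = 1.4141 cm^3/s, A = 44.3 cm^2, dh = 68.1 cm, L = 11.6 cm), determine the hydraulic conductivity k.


Compute hydraulic gradient:
i = dh / L = 68.1 / 11.6 = 5.87069
Then apply Darcy's law:
k = Q / (A * i)
k = 1.4141 / (44.3 * 5.87069)
k = 1.4141 / 260.072
k = 0.005437 cm/s


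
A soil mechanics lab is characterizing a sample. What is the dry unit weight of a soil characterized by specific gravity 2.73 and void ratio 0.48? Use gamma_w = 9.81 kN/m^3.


Using gamma_d = Gs * gamma_w / (1 + e)
gamma_d = 2.73 * 9.81 / (1 + 0.48)
gamma_d = 2.73 * 9.81 / 1.48
gamma_d = 18.095 kN/m^3


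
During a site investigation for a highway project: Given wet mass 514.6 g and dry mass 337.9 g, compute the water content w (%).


Result: 52.29 %

Derivation:
Using w = (m_wet - m_dry) / m_dry * 100
m_wet - m_dry = 514.6 - 337.9 = 176.7 g
w = 176.7 / 337.9 * 100
w = 52.29 %


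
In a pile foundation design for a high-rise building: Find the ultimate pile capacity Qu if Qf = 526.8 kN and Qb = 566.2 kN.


Result: 1093.0 kN

Derivation:
Using Qu = Qf + Qb
Qu = 526.8 + 566.2
Qu = 1093.0 kN


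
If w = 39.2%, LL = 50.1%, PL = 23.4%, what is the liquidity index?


First compute the plasticity index:
PI = LL - PL = 50.1 - 23.4 = 26.7
Then compute the liquidity index:
LI = (w - PL) / PI
LI = (39.2 - 23.4) / 26.7
LI = 0.592


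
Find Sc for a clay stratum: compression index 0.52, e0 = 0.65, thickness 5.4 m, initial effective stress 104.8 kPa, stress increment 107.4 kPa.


Using Sc = Cc * H / (1 + e0) * log10((sigma0 + delta_sigma) / sigma0)
Stress ratio = (104.8 + 107.4) / 104.8 = 2.02481
log10(2.02481) = 0.306384
Cc * H / (1 + e0) = 0.52 * 5.4 / (1 + 0.65) = 1.70182
Sc = 1.70182 * 0.306384
Sc = 0.5214 m


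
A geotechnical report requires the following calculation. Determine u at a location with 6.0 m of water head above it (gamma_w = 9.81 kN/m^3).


Using u = gamma_w * h_w
u = 9.81 * 6.0
u = 58.86 kPa


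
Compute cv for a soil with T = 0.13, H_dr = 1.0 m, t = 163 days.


Using cv = T * H_dr^2 / t
H_dr^2 = 1.0^2 = 1.0
cv = 0.13 * 1.0 / 163
cv = 0.0008 m^2/day


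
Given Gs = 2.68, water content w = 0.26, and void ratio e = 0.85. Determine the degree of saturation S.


Using S = Gs * w / e
S = 2.68 * 0.26 / 0.85
S = 0.8198


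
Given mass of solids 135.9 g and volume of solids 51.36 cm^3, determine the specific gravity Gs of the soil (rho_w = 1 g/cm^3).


Using Gs = m_s / (V_s * rho_w)
Since rho_w = 1 g/cm^3:
Gs = 135.9 / 51.36
Gs = 2.646


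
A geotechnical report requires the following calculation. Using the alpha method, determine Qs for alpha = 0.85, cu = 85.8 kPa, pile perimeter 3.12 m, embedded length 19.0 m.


Result: 4323.29 kN

Derivation:
Using Qs = alpha * cu * perimeter * L
Qs = 0.85 * 85.8 * 3.12 * 19.0
Qs = 4323.29 kN


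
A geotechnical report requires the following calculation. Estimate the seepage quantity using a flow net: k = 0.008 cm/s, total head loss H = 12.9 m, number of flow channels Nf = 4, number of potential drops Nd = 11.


Convert k to m/s for unit consistency with H:
k = 0.008 cm/s = 0.008 / 100 m/s = 8e-05 m/s
Using q = k * H * Nf / Nd
Nf / Nd = 4 / 11 = 0.3636
q = 8e-05 * 12.9 * 0.3636
q = 0.0003753 m^3/s per m


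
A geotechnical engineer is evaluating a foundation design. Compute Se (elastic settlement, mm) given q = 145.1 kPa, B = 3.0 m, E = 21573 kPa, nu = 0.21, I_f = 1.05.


Using Se = q * B * (1 - nu^2) * I_f / E
1 - nu^2 = 1 - 0.21^2 = 0.9559
Se = 145.1 * 3.0 * 0.9559 * 1.05 / 21573
Se = 0.020253 m
Convert to mm: Se = 0.020253 * 1000 = 20.253 mm


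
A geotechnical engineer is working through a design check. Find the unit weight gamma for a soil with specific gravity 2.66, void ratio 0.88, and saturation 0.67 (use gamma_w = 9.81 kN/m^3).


Result: 16.957 kN/m^3

Derivation:
Using gamma = gamma_w * (Gs + S*e) / (1 + e)
Numerator: Gs + S*e = 2.66 + 0.67*0.88 = 3.2496
Denominator: 1 + e = 1 + 0.88 = 1.88
gamma = 9.81 * 3.2496 / 1.88
gamma = 16.957 kN/m^3


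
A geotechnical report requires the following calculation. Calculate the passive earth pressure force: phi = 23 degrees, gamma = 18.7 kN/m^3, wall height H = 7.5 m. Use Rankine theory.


Compute passive earth pressure coefficient:
Kp = tan^2(45 + phi/2) = tan^2(56.5) = 2.282623
Compute passive force:
Pp = 0.5 * Kp * gamma * H^2
Pp = 0.5 * 2.282623 * 18.7 * 7.5^2
Pp = 1200.52 kN/m


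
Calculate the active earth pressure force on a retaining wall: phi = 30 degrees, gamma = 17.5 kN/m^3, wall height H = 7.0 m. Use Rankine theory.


Compute active earth pressure coefficient:
Ka = tan^2(45 - phi/2) = tan^2(30.0) = 0.333333
Compute active force:
Pa = 0.5 * Ka * gamma * H^2
Pa = 0.5 * 0.333333 * 17.5 * 7.0^2
Pa = 142.92 kN/m


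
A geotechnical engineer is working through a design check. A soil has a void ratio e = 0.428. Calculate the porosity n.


Result: 0.2997

Derivation:
Using the relation n = e / (1 + e)
n = 0.428 / (1 + 0.428)
n = 0.428 / 1.428
n = 0.2997


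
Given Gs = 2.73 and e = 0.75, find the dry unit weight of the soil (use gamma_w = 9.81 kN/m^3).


Result: 15.304 kN/m^3

Derivation:
Using gamma_d = Gs * gamma_w / (1 + e)
gamma_d = 2.73 * 9.81 / (1 + 0.75)
gamma_d = 2.73 * 9.81 / 1.75
gamma_d = 15.304 kN/m^3


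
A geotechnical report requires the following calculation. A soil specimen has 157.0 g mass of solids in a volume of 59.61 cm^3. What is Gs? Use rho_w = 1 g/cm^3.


Using Gs = m_s / (V_s * rho_w)
Since rho_w = 1 g/cm^3:
Gs = 157.0 / 59.61
Gs = 2.634


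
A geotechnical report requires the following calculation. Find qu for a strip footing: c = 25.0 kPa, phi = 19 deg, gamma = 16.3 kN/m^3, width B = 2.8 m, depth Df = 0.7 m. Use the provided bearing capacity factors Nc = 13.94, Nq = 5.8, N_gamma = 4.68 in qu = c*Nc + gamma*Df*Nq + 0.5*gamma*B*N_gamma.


Compute qu = c*Nc + gamma*Df*Nq + 0.5*gamma*B*N_gamma
Term 1: 25.0 * 13.94 = 348.5
Term 2: 16.3 * 0.7 * 5.8 = 66.178
Term 3: 0.5 * 16.3 * 2.8 * 4.68 = 106.7976
qu = 348.5 + 66.178 + 106.7976
qu = 521.48 kPa


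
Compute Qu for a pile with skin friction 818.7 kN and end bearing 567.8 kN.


Using Qu = Qf + Qb
Qu = 818.7 + 567.8
Qu = 1386.5 kN


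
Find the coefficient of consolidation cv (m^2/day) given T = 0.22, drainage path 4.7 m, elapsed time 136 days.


Result: 0.03573 m^2/day

Derivation:
Using cv = T * H_dr^2 / t
H_dr^2 = 4.7^2 = 22.09
cv = 0.22 * 22.09 / 136
cv = 0.03573 m^2/day


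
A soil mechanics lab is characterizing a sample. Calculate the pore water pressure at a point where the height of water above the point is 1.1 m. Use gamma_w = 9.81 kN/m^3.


Using u = gamma_w * h_w
u = 9.81 * 1.1
u = 10.79 kPa


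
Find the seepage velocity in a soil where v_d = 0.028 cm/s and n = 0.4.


Result: 0.07 cm/s

Derivation:
Using v_s = v_d / n
v_s = 0.028 / 0.4
v_s = 0.07 cm/s


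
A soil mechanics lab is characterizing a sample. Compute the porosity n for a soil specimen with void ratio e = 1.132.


Result: 0.531

Derivation:
Using the relation n = e / (1 + e)
n = 1.132 / (1 + 1.132)
n = 1.132 / 2.132
n = 0.531


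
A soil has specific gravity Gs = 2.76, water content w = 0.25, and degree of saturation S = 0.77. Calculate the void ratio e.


Result: 0.8961

Derivation:
Using the relation e = Gs * w / S
e = 2.76 * 0.25 / 0.77
e = 0.8961


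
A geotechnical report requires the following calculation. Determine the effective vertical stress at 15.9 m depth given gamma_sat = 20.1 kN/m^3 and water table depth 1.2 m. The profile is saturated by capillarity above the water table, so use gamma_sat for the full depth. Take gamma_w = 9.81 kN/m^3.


Total stress = gamma_sat * depth
sigma = 20.1 * 15.9 = 319.59 kPa
Pore water pressure u = gamma_w * (depth - d_wt)
u = 9.81 * (15.9 - 1.2) = 144.207 kPa
Effective stress = sigma - u
sigma' = 319.59 - 144.207 = 175.38 kPa


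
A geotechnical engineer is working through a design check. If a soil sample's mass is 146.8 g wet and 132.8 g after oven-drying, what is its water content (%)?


Using w = (m_wet - m_dry) / m_dry * 100
m_wet - m_dry = 146.8 - 132.8 = 14.0 g
w = 14.0 / 132.8 * 100
w = 10.54 %


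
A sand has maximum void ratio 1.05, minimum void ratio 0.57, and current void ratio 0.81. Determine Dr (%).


Using Dr = (e_max - e) / (e_max - e_min) * 100
e_max - e = 1.05 - 0.81 = 0.24
e_max - e_min = 1.05 - 0.57 = 0.48
Dr = 0.24 / 0.48 * 100
Dr = 50.0 %


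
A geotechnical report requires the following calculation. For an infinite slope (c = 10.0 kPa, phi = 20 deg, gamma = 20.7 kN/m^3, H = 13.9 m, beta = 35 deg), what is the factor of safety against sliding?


Using Fs = c / (gamma*H*sin(beta)*cos(beta)) + tan(phi)/tan(beta)
Cohesion contribution = 10.0 / (20.7*13.9*sin(35)*cos(35))
Cohesion contribution = 0.0739706
Friction contribution = tan(20)/tan(35) = 0.519803
Fs = 0.0739706 + 0.519803
Fs = 0.594


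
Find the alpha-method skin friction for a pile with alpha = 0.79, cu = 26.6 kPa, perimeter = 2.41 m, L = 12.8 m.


Result: 648.24 kN

Derivation:
Using Qs = alpha * cu * perimeter * L
Qs = 0.79 * 26.6 * 2.41 * 12.8
Qs = 648.24 kN


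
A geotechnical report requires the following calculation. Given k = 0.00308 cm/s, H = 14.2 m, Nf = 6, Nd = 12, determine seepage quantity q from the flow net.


Convert k to m/s for unit consistency with H:
k = 0.00308 cm/s = 0.00308 / 100 m/s = 3.08e-05 m/s
Using q = k * H * Nf / Nd
Nf / Nd = 6 / 12 = 0.5
q = 3.08e-05 * 14.2 * 0.5
q = 0.0002187 m^3/s per m


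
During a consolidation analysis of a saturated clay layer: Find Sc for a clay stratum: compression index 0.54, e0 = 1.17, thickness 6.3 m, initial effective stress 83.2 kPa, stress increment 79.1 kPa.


Using Sc = Cc * H / (1 + e0) * log10((sigma0 + delta_sigma) / sigma0)
Stress ratio = (83.2 + 79.1) / 83.2 = 1.95072
log10(1.95072) = 0.290195
Cc * H / (1 + e0) = 0.54 * 6.3 / (1 + 1.17) = 1.56774
Sc = 1.56774 * 0.290195
Sc = 0.455 m


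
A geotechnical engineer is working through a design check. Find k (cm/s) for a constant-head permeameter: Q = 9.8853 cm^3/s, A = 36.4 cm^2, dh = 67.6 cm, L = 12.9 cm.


Compute hydraulic gradient:
i = dh / L = 67.6 / 12.9 = 5.24031
Then apply Darcy's law:
k = Q / (A * i)
k = 9.8853 / (36.4 * 5.24031)
k = 9.8853 / 190.747
k = 0.051824 cm/s


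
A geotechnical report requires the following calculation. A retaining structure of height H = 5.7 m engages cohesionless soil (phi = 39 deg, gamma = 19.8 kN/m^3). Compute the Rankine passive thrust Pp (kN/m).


Compute passive earth pressure coefficient:
Kp = tan^2(45 + phi/2) = tan^2(64.5) = 4.395495
Compute passive force:
Pp = 0.5 * Kp * gamma * H^2
Pp = 0.5 * 4.395495 * 19.8 * 5.7^2
Pp = 1413.82 kN/m


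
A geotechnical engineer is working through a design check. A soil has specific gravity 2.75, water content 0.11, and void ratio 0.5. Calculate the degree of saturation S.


Using S = Gs * w / e
S = 2.75 * 0.11 / 0.5
S = 0.605


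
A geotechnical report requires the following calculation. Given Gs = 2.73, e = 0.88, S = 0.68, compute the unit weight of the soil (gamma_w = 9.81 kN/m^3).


Using gamma = gamma_w * (Gs + S*e) / (1 + e)
Numerator: Gs + S*e = 2.73 + 0.68*0.88 = 3.3284
Denominator: 1 + e = 1 + 0.88 = 1.88
gamma = 9.81 * 3.3284 / 1.88
gamma = 17.368 kN/m^3


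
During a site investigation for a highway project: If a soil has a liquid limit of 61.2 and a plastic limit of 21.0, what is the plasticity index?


Using PI = LL - PL
PI = 61.2 - 21.0
PI = 40.2


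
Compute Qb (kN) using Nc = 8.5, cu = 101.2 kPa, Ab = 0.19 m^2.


Result: 163.44 kN

Derivation:
Using Qb = Nc * cu * Ab
Qb = 8.5 * 101.2 * 0.19
Qb = 163.44 kN


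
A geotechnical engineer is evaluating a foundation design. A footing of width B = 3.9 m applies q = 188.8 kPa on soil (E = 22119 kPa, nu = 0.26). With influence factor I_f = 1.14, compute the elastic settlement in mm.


Result: 35.384 mm

Derivation:
Using Se = q * B * (1 - nu^2) * I_f / E
1 - nu^2 = 1 - 0.26^2 = 0.9324
Se = 188.8 * 3.9 * 0.9324 * 1.14 / 22119
Se = 0.035384 m
Convert to mm: Se = 0.035384 * 1000 = 35.384 mm


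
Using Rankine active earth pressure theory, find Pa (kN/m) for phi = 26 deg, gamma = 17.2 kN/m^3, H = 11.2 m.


Compute active earth pressure coefficient:
Ka = tan^2(45 - phi/2) = tan^2(32.0) = 0.390462
Compute active force:
Pa = 0.5 * Ka * gamma * H^2
Pa = 0.5 * 0.390462 * 17.2 * 11.2^2
Pa = 421.22 kN/m


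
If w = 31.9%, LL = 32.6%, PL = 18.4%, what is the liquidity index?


Result: 0.951

Derivation:
First compute the plasticity index:
PI = LL - PL = 32.6 - 18.4 = 14.2
Then compute the liquidity index:
LI = (w - PL) / PI
LI = (31.9 - 18.4) / 14.2
LI = 0.951


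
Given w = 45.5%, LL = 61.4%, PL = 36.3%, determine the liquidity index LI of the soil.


First compute the plasticity index:
PI = LL - PL = 61.4 - 36.3 = 25.1
Then compute the liquidity index:
LI = (w - PL) / PI
LI = (45.5 - 36.3) / 25.1
LI = 0.367


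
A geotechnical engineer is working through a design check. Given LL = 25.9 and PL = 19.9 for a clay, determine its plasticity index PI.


Using PI = LL - PL
PI = 25.9 - 19.9
PI = 6.0


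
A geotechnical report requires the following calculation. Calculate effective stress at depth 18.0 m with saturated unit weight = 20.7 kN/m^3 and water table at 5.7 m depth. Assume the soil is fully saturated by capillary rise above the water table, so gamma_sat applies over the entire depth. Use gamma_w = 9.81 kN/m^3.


Total stress = gamma_sat * depth
sigma = 20.7 * 18.0 = 372.6 kPa
Pore water pressure u = gamma_w * (depth - d_wt)
u = 9.81 * (18.0 - 5.7) = 120.663 kPa
Effective stress = sigma - u
sigma' = 372.6 - 120.663 = 251.94 kPa


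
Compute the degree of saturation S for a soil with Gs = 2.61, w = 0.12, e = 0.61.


Using S = Gs * w / e
S = 2.61 * 0.12 / 0.61
S = 0.5134


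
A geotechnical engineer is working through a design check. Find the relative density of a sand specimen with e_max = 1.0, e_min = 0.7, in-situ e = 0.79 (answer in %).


Using Dr = (e_max - e) / (e_max - e_min) * 100
e_max - e = 1.0 - 0.79 = 0.21
e_max - e_min = 1.0 - 0.7 = 0.3
Dr = 0.21 / 0.3 * 100
Dr = 70.0 %


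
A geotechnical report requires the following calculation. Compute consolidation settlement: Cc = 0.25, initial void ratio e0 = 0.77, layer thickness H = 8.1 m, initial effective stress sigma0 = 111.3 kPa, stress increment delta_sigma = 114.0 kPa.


Result: 0.3504 m

Derivation:
Using Sc = Cc * H / (1 + e0) * log10((sigma0 + delta_sigma) / sigma0)
Stress ratio = (111.3 + 114.0) / 111.3 = 2.02426
log10(2.02426) = 0.306266
Cc * H / (1 + e0) = 0.25 * 8.1 / (1 + 0.77) = 1.14407
Sc = 1.14407 * 0.306266
Sc = 0.3504 m


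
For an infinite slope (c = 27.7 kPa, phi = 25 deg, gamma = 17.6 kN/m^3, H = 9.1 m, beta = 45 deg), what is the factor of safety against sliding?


Result: 0.812

Derivation:
Using Fs = c / (gamma*H*sin(beta)*cos(beta)) + tan(phi)/tan(beta)
Cohesion contribution = 27.7 / (17.6*9.1*sin(45)*cos(45))
Cohesion contribution = 0.345904
Friction contribution = tan(25)/tan(45) = 0.466308
Fs = 0.345904 + 0.466308
Fs = 0.812


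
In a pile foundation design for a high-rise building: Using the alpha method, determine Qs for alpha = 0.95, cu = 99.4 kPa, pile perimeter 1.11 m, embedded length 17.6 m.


Result: 1844.78 kN

Derivation:
Using Qs = alpha * cu * perimeter * L
Qs = 0.95 * 99.4 * 1.11 * 17.6
Qs = 1844.78 kN


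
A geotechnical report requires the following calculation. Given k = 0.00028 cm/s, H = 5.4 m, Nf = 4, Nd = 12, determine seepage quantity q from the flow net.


Result: 5.04e-06 m^3/s per m

Derivation:
Convert k to m/s for unit consistency with H:
k = 0.00028 cm/s = 0.00028 / 100 m/s = 2.8e-06 m/s
Using q = k * H * Nf / Nd
Nf / Nd = 4 / 12 = 0.3333
q = 2.8e-06 * 5.4 * 0.3333
q = 5.04e-06 m^3/s per m


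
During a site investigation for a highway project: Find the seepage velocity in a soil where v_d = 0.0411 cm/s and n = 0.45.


Result: 0.09133 cm/s

Derivation:
Using v_s = v_d / n
v_s = 0.0411 / 0.45
v_s = 0.09133 cm/s


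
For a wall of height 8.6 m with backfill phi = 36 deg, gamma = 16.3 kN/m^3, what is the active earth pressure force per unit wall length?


Compute active earth pressure coefficient:
Ka = tan^2(45 - phi/2) = tan^2(27.0) = 0.259616
Compute active force:
Pa = 0.5 * Ka * gamma * H^2
Pa = 0.5 * 0.259616 * 16.3 * 8.6^2
Pa = 156.49 kN/m


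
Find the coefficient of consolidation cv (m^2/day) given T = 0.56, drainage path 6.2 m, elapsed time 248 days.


Using cv = T * H_dr^2 / t
H_dr^2 = 6.2^2 = 38.44
cv = 0.56 * 38.44 / 248
cv = 0.0868 m^2/day


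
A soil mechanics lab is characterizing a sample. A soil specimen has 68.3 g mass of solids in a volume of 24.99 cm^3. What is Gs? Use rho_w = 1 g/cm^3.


Result: 2.733

Derivation:
Using Gs = m_s / (V_s * rho_w)
Since rho_w = 1 g/cm^3:
Gs = 68.3 / 24.99
Gs = 2.733


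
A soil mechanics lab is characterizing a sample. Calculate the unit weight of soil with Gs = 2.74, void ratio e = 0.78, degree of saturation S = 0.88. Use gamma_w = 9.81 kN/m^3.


Using gamma = gamma_w * (Gs + S*e) / (1 + e)
Numerator: Gs + S*e = 2.74 + 0.88*0.78 = 3.4264
Denominator: 1 + e = 1 + 0.78 = 1.78
gamma = 9.81 * 3.4264 / 1.78
gamma = 18.884 kN/m^3


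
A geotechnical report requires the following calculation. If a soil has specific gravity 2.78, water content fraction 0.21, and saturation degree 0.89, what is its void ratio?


Using the relation e = Gs * w / S
e = 2.78 * 0.21 / 0.89
e = 0.656


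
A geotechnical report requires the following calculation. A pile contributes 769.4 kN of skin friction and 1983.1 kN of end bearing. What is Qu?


Using Qu = Qf + Qb
Qu = 769.4 + 1983.1
Qu = 2752.5 kN


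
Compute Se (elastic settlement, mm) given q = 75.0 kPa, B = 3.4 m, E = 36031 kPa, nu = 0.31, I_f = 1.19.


Using Se = q * B * (1 - nu^2) * I_f / E
1 - nu^2 = 1 - 0.31^2 = 0.9039
Se = 75.0 * 3.4 * 0.9039 * 1.19 / 36031
Se = 0.007613 m
Convert to mm: Se = 0.007613 * 1000 = 7.613 mm


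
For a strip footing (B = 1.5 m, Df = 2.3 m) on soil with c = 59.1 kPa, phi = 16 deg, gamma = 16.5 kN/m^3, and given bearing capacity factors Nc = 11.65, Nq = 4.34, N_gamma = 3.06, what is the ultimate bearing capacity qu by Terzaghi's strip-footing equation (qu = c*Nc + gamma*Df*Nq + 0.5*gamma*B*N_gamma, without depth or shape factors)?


Compute qu = c*Nc + gamma*Df*Nq + 0.5*gamma*B*N_gamma
Term 1: 59.1 * 11.65 = 688.515
Term 2: 16.5 * 2.3 * 4.34 = 164.703
Term 3: 0.5 * 16.5 * 1.5 * 3.06 = 37.8675
qu = 688.515 + 164.703 + 37.8675
qu = 891.09 kPa


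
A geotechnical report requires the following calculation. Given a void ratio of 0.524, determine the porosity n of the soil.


Result: 0.3438

Derivation:
Using the relation n = e / (1 + e)
n = 0.524 / (1 + 0.524)
n = 0.524 / 1.524
n = 0.3438


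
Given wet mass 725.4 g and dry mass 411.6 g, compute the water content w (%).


Result: 76.24 %

Derivation:
Using w = (m_wet - m_dry) / m_dry * 100
m_wet - m_dry = 725.4 - 411.6 = 313.8 g
w = 313.8 / 411.6 * 100
w = 76.24 %


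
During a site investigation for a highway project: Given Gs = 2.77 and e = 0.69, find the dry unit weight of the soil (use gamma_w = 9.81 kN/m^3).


Using gamma_d = Gs * gamma_w / (1 + e)
gamma_d = 2.77 * 9.81 / (1 + 0.69)
gamma_d = 2.77 * 9.81 / 1.69
gamma_d = 16.079 kN/m^3


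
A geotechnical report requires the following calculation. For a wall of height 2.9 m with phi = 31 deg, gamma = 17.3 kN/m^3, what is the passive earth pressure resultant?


Compute passive earth pressure coefficient:
Kp = tan^2(45 + phi/2) = tan^2(60.5) = 3.124035
Compute passive force:
Pp = 0.5 * Kp * gamma * H^2
Pp = 0.5 * 3.124035 * 17.3 * 2.9^2
Pp = 227.26 kN/m


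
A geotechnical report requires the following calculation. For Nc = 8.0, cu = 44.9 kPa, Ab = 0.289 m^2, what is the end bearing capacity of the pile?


Using Qb = Nc * cu * Ab
Qb = 8.0 * 44.9 * 0.289
Qb = 103.81 kN


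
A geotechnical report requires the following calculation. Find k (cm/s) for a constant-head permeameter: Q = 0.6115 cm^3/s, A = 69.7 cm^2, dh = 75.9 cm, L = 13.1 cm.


Result: 0.001514 cm/s

Derivation:
Compute hydraulic gradient:
i = dh / L = 75.9 / 13.1 = 5.79389
Then apply Darcy's law:
k = Q / (A * i)
k = 0.6115 / (69.7 * 5.79389)
k = 0.6115 / 403.834
k = 0.001514 cm/s


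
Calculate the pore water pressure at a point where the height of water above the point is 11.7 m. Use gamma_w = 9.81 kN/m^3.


Using u = gamma_w * h_w
u = 9.81 * 11.7
u = 114.78 kPa


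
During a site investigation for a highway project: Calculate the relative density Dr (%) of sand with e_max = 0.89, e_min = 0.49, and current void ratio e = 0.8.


Using Dr = (e_max - e) / (e_max - e_min) * 100
e_max - e = 0.89 - 0.8 = 0.09
e_max - e_min = 0.89 - 0.49 = 0.4
Dr = 0.09 / 0.4 * 100
Dr = 22.5 %


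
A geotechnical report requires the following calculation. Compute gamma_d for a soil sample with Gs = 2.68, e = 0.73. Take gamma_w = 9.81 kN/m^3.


Using gamma_d = Gs * gamma_w / (1 + e)
gamma_d = 2.68 * 9.81 / (1 + 0.73)
gamma_d = 2.68 * 9.81 / 1.73
gamma_d = 15.197 kN/m^3


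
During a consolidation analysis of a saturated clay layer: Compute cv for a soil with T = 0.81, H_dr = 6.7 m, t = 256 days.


Result: 0.14203 m^2/day

Derivation:
Using cv = T * H_dr^2 / t
H_dr^2 = 6.7^2 = 44.89
cv = 0.81 * 44.89 / 256
cv = 0.14203 m^2/day


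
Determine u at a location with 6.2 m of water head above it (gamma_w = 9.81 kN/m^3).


Using u = gamma_w * h_w
u = 9.81 * 6.2
u = 60.82 kPa


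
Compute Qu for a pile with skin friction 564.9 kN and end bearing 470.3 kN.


Using Qu = Qf + Qb
Qu = 564.9 + 470.3
Qu = 1035.2 kN


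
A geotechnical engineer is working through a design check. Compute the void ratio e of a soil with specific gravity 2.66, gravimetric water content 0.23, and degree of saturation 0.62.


Using the relation e = Gs * w / S
e = 2.66 * 0.23 / 0.62
e = 0.9868


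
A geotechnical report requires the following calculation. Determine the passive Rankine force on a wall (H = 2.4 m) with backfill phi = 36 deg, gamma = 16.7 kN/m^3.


Compute passive earth pressure coefficient:
Kp = tan^2(45 + phi/2) = tan^2(63.0) = 3.85184
Compute passive force:
Pp = 0.5 * Kp * gamma * H^2
Pp = 0.5 * 3.85184 * 16.7 * 2.4^2
Pp = 185.26 kN/m


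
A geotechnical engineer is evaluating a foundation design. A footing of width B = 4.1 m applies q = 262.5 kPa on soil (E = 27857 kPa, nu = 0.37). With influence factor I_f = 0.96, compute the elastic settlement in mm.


Using Se = q * B * (1 - nu^2) * I_f / E
1 - nu^2 = 1 - 0.37^2 = 0.8631
Se = 262.5 * 4.1 * 0.8631 * 0.96 / 27857
Se = 0.032012 m
Convert to mm: Se = 0.032012 * 1000 = 32.012 mm


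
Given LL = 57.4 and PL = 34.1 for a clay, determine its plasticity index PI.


Result: 23.3

Derivation:
Using PI = LL - PL
PI = 57.4 - 34.1
PI = 23.3


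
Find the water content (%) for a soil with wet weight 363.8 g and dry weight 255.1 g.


Using w = (m_wet - m_dry) / m_dry * 100
m_wet - m_dry = 363.8 - 255.1 = 108.7 g
w = 108.7 / 255.1 * 100
w = 42.61 %


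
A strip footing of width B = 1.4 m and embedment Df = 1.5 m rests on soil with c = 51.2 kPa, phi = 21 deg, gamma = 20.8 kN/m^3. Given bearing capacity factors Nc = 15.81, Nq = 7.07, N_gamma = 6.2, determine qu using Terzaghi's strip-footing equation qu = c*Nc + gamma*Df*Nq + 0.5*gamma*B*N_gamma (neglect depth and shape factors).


Compute qu = c*Nc + gamma*Df*Nq + 0.5*gamma*B*N_gamma
Term 1: 51.2 * 15.81 = 809.472
Term 2: 20.8 * 1.5 * 7.07 = 220.584
Term 3: 0.5 * 20.8 * 1.4 * 6.2 = 90.272
qu = 809.472 + 220.584 + 90.272
qu = 1120.33 kPa
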